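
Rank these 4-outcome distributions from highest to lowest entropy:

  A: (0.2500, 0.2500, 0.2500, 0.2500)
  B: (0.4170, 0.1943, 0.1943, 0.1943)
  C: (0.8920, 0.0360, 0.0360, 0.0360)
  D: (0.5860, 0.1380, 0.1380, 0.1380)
A > B > D > C

Key insight: Entropy is maximized by uniform distributions and minimized by concentrated distributions.

Entropies:
  H(A) = 2.0000 bits
  H(B) = 1.9041 bits
  H(C) = 0.6650 bits
  H(D) = 1.6347 bits

Ranking: A > B > D > C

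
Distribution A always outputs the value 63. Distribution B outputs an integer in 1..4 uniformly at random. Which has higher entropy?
B

A is deterministic, so H(A) = 0. B is uniform over 4 outcomes, so H(B) = log₂(4) = 2.000 bits. Any distribution with genuine randomness has higher entropy than a deterministic one.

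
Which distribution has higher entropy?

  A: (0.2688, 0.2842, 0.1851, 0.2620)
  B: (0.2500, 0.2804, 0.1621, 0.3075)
A

Both distributions are close to uniform, making this a harder comparison.

H(A) = 1.9820 bits
H(B) = 1.9630 bits

The distribution closer to uniform has higher entropy.
Answer: A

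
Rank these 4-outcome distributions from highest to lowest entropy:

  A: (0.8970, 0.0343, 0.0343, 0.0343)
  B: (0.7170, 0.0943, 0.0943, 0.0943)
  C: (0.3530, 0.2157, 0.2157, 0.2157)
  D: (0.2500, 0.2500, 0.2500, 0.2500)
D > C > B > A

Key insight: Entropy is maximized by uniform distributions and minimized by concentrated distributions.

Entropies:
  H(A) = 0.6417 bits
  H(B) = 1.3081 bits
  H(C) = 1.9622 bits
  H(D) = 2.0000 bits

Ranking: D > C > B > A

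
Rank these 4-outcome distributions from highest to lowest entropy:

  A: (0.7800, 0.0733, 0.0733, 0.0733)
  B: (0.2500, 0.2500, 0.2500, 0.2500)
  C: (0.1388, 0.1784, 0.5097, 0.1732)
B > C > A

Key insight: Entropy is maximized by uniform distributions and minimized by concentrated distributions.

- Uniform distributions have maximum entropy log₂(4) = 2.0000 bits
- The more "peaked" or concentrated a distribution, the lower its entropy

Entropies:
  H(A) = 1.1089 bits
  H(B) = 2.0000 bits
  H(C) = 1.7727 bits

Ranking: B > C > A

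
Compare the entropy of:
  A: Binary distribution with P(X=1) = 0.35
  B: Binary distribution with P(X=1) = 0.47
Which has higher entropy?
B

For binary distributions, entropy is maximized at p=0.5 and decreases as p moves toward 0 or 1.

H(A) = H(0.35) = 0.9341 bits
H(B) = H(0.47) = 0.9974 bits

Distribution B (p=0.47) is closer to uniform (p=0.5), so it has higher entropy.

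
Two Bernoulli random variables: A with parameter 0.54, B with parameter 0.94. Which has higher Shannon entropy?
A

For binary distributions, entropy is maximized at p=0.5 and decreases as p moves toward 0 or 1.

H(A) = H(0.54) = 0.9954 bits
H(B) = H(0.94) = 0.3274 bits

Distribution A (p=0.54) is closer to uniform (p=0.5), so it has higher entropy.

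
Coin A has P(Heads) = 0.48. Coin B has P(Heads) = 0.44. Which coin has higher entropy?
A

For binary distributions, entropy is maximized at p=0.5 and decreases as p moves toward 0 or 1.

H(A) = H(0.48) = 0.9988 bits
H(B) = H(0.44) = 0.9896 bits

Distribution A (p=0.48) is closer to uniform (p=0.5), so it has higher entropy.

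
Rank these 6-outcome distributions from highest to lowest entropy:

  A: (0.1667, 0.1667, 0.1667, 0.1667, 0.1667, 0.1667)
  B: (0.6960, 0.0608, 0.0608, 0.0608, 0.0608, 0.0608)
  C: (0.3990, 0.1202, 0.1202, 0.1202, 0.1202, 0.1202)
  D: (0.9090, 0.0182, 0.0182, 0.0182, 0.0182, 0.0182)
A > C > B > D

Key insight: Entropy is maximized by uniform distributions and minimized by concentrated distributions.

Entropies:
  H(A) = 2.5850 bits
  H(B) = 1.5920 bits
  H(C) = 2.3658 bits
  H(D) = 0.6511 bits

Ranking: A > C > B > D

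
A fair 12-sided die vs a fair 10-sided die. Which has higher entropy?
12-sided die

Both are uniform distributions; for uniform over n outcomes, H = log₂(n). H(12-sided) = log₂(12) = 3.585 bits and H(10-sided) = log₂(10) = 3.322 bits. More outcomes in a uniform distribution means higher entropy.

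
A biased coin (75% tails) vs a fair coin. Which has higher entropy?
Fair coin

The fair coin is uniform (p=0.5), maximizing binary entropy at 1 bit. The biased coin has H(0.75) ≈ 0.811 bits — its outcome is more predictable, so its entropy is lower.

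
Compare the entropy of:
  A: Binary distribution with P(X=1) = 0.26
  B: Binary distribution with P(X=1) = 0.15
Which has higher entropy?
A

For binary distributions, entropy is maximized at p=0.5 and decreases as p moves toward 0 or 1.

H(A) = H(0.26) = 0.8267 bits
H(B) = H(0.15) = 0.6098 bits

Distribution A (p=0.26) is closer to uniform (p=0.5), so it has higher entropy.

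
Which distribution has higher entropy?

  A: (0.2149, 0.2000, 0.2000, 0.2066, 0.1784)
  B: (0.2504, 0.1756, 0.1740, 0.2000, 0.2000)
A

Both distributions are close to uniform, making this a harder comparison.

H(A) = 2.3192 bits
H(B) = 2.3087 bits

The distribution closer to uniform has higher entropy.
Answer: A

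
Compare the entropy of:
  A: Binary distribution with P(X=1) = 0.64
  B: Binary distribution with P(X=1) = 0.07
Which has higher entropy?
A

For binary distributions, entropy is maximized at p=0.5 and decreases as p moves toward 0 or 1.

H(A) = H(0.64) = 0.9427 bits
H(B) = H(0.07) = 0.3659 bits

Distribution A (p=0.64) is closer to uniform (p=0.5), so it has higher entropy.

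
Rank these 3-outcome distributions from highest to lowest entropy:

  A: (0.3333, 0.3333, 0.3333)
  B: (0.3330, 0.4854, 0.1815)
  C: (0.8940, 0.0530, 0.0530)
A > B > C

Key insight: Entropy is maximized by uniform distributions and minimized by concentrated distributions.

- Uniform distributions have maximum entropy log₂(3) = 1.5850 bits
- The more "peaked" or concentrated a distribution, the lower its entropy

Entropies:
  H(A) = 1.5850 bits
  H(B) = 1.4813 bits
  H(C) = 0.5937 bits

Ranking: A > B > C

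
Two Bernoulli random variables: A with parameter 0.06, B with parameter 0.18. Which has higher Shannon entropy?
B

For binary distributions, entropy is maximized at p=0.5 and decreases as p moves toward 0 or 1.

H(A) = H(0.06) = 0.3274 bits
H(B) = H(0.18) = 0.6801 bits

Distribution B (p=0.18) is closer to uniform (p=0.5), so it has higher entropy.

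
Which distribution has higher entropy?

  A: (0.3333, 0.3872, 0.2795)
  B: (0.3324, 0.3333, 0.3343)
B

Both distributions are close to uniform, making this a harder comparison.

H(A) = 1.5724 bits
H(B) = 1.5850 bits

The distribution closer to uniform has higher entropy.
Answer: B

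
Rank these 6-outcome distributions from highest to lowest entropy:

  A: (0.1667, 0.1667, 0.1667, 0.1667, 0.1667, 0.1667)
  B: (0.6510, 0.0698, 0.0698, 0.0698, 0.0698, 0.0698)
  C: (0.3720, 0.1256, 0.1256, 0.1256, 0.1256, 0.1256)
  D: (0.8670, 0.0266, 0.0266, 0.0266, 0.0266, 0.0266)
A > C > B > D

Key insight: Entropy is maximized by uniform distributions and minimized by concentrated distributions.

Entropies:
  H(A) = 2.5850 bits
  H(B) = 1.7435 bits
  H(C) = 2.4104 bits
  H(D) = 0.8744 bits

Ranking: A > C > B > D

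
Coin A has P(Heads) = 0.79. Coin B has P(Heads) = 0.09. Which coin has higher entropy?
A

For binary distributions, entropy is maximized at p=0.5 and decreases as p moves toward 0 or 1.

H(A) = H(0.79) = 0.7415 bits
H(B) = H(0.09) = 0.4365 bits

Distribution A (p=0.79) is closer to uniform (p=0.5), so it has higher entropy.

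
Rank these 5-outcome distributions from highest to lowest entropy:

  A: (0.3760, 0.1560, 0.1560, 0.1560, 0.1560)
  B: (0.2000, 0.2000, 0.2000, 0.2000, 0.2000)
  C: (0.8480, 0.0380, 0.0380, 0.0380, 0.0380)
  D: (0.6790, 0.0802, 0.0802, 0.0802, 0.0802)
B > A > D > C

Key insight: Entropy is maximized by uniform distributions and minimized by concentrated distributions.

Entropies:
  H(A) = 2.2032 bits
  H(B) = 2.3219 bits
  H(C) = 0.9188 bits
  H(D) = 1.5475 bits

Ranking: B > A > D > C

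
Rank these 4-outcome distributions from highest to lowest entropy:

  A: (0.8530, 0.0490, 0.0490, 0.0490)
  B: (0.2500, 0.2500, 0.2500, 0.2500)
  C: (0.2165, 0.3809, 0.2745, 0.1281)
B > C > A

Key insight: Entropy is maximized by uniform distributions and minimized by concentrated distributions.

- Uniform distributions have maximum entropy log₂(4) = 2.0000 bits
- The more "peaked" or concentrated a distribution, the lower its entropy

Entropies:
  H(A) = 0.8353 bits
  H(B) = 2.0000 bits
  H(C) = 1.9001 bits

Ranking: B > C > A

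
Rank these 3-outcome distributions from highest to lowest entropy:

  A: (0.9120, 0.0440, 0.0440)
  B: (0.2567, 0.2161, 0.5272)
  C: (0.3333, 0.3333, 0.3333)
C > B > A

Key insight: Entropy is maximized by uniform distributions and minimized by concentrated distributions.

- Uniform distributions have maximum entropy log₂(3) = 1.5850 bits
- The more "peaked" or concentrated a distribution, the lower its entropy

Entropies:
  H(A) = 0.5178 bits
  H(B) = 1.4682 bits
  H(C) = 1.5850 bits

Ranking: C > B > A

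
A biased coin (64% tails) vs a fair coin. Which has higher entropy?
Fair coin

The fair coin is uniform (p=0.5), maximizing binary entropy at 1 bit. The biased coin has H(0.64) ≈ 0.943 bits — its outcome is more predictable, so its entropy is lower.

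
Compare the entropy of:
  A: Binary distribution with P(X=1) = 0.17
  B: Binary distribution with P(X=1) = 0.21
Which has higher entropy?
B

For binary distributions, entropy is maximized at p=0.5 and decreases as p moves toward 0 or 1.

H(A) = H(0.17) = 0.6577 bits
H(B) = H(0.21) = 0.7415 bits

Distribution B (p=0.21) is closer to uniform (p=0.5), so it has higher entropy.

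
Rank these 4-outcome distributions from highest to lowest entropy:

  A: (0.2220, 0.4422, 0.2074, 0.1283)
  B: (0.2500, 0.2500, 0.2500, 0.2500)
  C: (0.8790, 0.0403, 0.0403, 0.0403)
B > A > C

Key insight: Entropy is maximized by uniform distributions and minimized by concentrated distributions.

- Uniform distributions have maximum entropy log₂(4) = 2.0000 bits
- The more "peaked" or concentrated a distribution, the lower its entropy

Entropies:
  H(A) = 1.8534 bits
  H(B) = 2.0000 bits
  H(C) = 0.7240 bits

Ranking: B > A > C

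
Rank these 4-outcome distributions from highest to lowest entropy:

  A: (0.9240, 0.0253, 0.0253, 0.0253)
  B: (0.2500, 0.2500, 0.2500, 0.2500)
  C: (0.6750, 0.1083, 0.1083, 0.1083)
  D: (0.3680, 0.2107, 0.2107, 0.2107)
B > D > C > A

Key insight: Entropy is maximized by uniform distributions and minimized by concentrated distributions.

Entropies:
  H(A) = 0.5084 bits
  H(B) = 2.0000 bits
  H(C) = 1.4248 bits
  H(D) = 1.9508 bits

Ranking: B > D > C > A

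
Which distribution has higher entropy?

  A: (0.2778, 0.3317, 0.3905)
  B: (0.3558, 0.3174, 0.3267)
B

Both distributions are close to uniform, making this a harder comparison.

H(A) = 1.5712 bits
H(B) = 1.5832 bits

The distribution closer to uniform has higher entropy.
Answer: B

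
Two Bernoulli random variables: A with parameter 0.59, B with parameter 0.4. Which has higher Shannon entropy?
A

For binary distributions, entropy is maximized at p=0.5 and decreases as p moves toward 0 or 1.

H(A) = H(0.59) = 0.9765 bits
H(B) = H(0.4) = 0.9710 bits

Distribution A (p=0.59) is closer to uniform (p=0.5), so it has higher entropy.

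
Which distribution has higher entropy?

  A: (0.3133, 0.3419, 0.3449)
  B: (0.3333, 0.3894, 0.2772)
A

Both distributions are close to uniform, making this a harder comparison.

H(A) = 1.5836 bits
H(B) = 1.5713 bits

The distribution closer to uniform has higher entropy.
Answer: A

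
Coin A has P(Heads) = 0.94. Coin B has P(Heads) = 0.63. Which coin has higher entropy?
B

For binary distributions, entropy is maximized at p=0.5 and decreases as p moves toward 0 or 1.

H(A) = H(0.94) = 0.3274 bits
H(B) = H(0.63) = 0.9507 bits

Distribution B (p=0.63) is closer to uniform (p=0.5), so it has higher entropy.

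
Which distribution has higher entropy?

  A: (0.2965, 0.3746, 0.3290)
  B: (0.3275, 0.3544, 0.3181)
B

Both distributions are close to uniform, making this a harder comparison.

H(A) = 1.5783 bits
H(B) = 1.5834 bits

The distribution closer to uniform has higher entropy.
Answer: B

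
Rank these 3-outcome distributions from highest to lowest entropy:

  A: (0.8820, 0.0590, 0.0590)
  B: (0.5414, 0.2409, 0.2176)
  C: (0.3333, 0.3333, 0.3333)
C > B > A

Key insight: Entropy is maximized by uniform distributions and minimized by concentrated distributions.

- Uniform distributions have maximum entropy log₂(3) = 1.5850 bits
- The more "peaked" or concentrated a distribution, the lower its entropy

Entropies:
  H(A) = 0.6416 bits
  H(B) = 1.4527 bits
  H(C) = 1.5850 bits

Ranking: C > B > A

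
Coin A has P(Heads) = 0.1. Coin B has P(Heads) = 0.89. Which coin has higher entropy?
B

For binary distributions, entropy is maximized at p=0.5 and decreases as p moves toward 0 or 1.

H(A) = H(0.1) = 0.4690 bits
H(B) = H(0.89) = 0.4999 bits

Distribution B (p=0.89) is closer to uniform (p=0.5), so it has higher entropy.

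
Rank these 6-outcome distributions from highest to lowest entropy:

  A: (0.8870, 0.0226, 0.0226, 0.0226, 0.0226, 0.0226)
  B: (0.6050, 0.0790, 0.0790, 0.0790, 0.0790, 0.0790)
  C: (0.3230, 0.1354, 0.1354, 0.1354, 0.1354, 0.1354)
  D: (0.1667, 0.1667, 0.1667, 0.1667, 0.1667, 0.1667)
D > C > B > A

Key insight: Entropy is maximized by uniform distributions and minimized by concentrated distributions.

Entropies:
  H(A) = 0.7713 bits
  H(B) = 1.8851 bits
  H(C) = 2.4796 bits
  H(D) = 2.5850 bits

Ranking: D > C > B > A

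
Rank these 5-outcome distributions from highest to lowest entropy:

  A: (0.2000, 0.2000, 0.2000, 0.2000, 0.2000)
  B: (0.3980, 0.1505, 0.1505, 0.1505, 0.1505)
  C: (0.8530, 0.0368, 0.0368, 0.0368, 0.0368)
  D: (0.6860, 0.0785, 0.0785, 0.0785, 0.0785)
A > B > D > C

Key insight: Entropy is maximized by uniform distributions and minimized by concentrated distributions.

Entropies:
  H(A) = 2.3219 bits
  H(B) = 2.1738 bits
  H(C) = 0.8963 bits
  H(D) = 1.5257 bits

Ranking: A > B > D > C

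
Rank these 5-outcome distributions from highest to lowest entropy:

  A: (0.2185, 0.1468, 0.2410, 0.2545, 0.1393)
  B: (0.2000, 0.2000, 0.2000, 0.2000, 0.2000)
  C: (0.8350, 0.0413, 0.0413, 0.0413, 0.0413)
B > A > C

Key insight: Entropy is maximized by uniform distributions and minimized by concentrated distributions.

- Uniform distributions have maximum entropy log₂(5) = 2.3219 bits
- The more "peaked" or concentrated a distribution, the lower its entropy

Entropies:
  H(A) = 2.2790 bits
  H(B) = 2.3219 bits
  H(C) = 0.9761 bits

Ranking: B > A > C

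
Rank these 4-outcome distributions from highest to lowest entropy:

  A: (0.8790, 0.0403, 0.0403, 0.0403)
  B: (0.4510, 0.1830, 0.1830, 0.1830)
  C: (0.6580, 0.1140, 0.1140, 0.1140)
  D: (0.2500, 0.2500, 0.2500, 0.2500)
D > B > C > A

Key insight: Entropy is maximized by uniform distributions and minimized by concentrated distributions.

Entropies:
  H(A) = 0.7240 bits
  H(B) = 1.8632 bits
  H(C) = 1.4688 bits
  H(D) = 2.0000 bits

Ranking: D > B > C > A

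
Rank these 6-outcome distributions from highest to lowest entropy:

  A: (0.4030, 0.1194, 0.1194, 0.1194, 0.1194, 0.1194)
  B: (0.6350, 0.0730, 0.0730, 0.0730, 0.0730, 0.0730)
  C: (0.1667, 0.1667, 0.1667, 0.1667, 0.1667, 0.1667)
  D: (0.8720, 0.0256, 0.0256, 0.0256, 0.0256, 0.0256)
C > A > B > D

Key insight: Entropy is maximized by uniform distributions and minimized by concentrated distributions.

Entropies:
  H(A) = 2.3589 bits
  H(B) = 1.7943 bits
  H(C) = 2.5850 bits
  H(D) = 0.8491 bits

Ranking: C > A > B > D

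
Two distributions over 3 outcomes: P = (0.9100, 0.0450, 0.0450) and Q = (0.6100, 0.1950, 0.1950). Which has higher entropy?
Q

P is highly concentrated on one outcome (91%), making it nearly deterministic. Q spreads its mass more evenly (max 61%). The more spread-out distribution has higher entropy: H(P) ≈ 0.526 bits, H(Q) ≈ 1.355 bits.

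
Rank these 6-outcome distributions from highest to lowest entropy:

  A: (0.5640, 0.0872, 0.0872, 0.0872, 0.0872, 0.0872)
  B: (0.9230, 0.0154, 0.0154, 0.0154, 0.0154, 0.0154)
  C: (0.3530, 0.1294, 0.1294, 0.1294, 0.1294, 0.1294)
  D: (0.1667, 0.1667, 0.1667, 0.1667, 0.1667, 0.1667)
D > C > A > B

Key insight: Entropy is maximized by uniform distributions and minimized by concentrated distributions.

Entropies:
  H(A) = 2.0005 bits
  H(B) = 0.5703 bits
  H(C) = 2.4390 bits
  H(D) = 2.5850 bits

Ranking: D > C > A > B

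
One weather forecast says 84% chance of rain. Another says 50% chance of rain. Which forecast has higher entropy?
50% forecast

Treat each forecast as a Bernoulli distribution. Binary entropy is maximized at p=0.5 and falls off symmetrically toward 0 or 1. The 50% forecast is closer to 50%, so it is more uncertain. H(84%) ≈ 0.634 bits, H(50%) ≈ 1.000 bits.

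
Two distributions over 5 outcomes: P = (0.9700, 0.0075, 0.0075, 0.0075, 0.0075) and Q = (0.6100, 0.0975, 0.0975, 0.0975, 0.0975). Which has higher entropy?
Q

P is highly concentrated on one outcome (97%), making it nearly deterministic. Q spreads its mass more evenly (max 61%). The more spread-out distribution has higher entropy: H(P) ≈ 0.254 bits, H(Q) ≈ 1.745 bits.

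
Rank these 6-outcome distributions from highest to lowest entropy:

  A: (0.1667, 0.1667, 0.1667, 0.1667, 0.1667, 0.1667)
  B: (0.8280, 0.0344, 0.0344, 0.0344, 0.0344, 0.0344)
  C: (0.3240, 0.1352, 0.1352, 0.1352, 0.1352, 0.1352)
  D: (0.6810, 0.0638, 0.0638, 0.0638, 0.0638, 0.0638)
A > C > D > B

Key insight: Entropy is maximized by uniform distributions and minimized by concentrated distributions.

Entropies:
  H(A) = 2.5850 bits
  H(B) = 1.0616 bits
  H(C) = 2.4783 bits
  H(D) = 1.6440 bits

Ranking: A > C > D > B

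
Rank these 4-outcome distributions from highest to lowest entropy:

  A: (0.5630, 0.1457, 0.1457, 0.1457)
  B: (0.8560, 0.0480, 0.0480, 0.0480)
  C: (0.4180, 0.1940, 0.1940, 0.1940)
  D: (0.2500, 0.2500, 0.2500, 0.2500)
D > C > A > B

Key insight: Entropy is maximized by uniform distributions and minimized by concentrated distributions.

Entropies:
  H(A) = 1.6811 bits
  H(B) = 0.8229 bits
  H(C) = 1.9030 bits
  H(D) = 2.0000 bits

Ranking: D > C > A > B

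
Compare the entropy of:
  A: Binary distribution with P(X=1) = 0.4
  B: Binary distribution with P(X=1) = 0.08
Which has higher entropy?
A

For binary distributions, entropy is maximized at p=0.5 and decreases as p moves toward 0 or 1.

H(A) = H(0.4) = 0.9710 bits
H(B) = H(0.08) = 0.4022 bits

Distribution A (p=0.4) is closer to uniform (p=0.5), so it has higher entropy.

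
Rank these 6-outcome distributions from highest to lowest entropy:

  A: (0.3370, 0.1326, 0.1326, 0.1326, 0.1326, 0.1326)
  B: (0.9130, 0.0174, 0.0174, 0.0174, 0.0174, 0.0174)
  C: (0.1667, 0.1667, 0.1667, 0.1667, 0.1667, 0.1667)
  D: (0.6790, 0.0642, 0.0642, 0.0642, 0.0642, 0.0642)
C > A > D > B

Key insight: Entropy is maximized by uniform distributions and minimized by concentrated distributions.

Entropies:
  H(A) = 2.4614 bits
  H(B) = 0.6284 bits
  H(C) = 2.5850 bits
  H(D) = 1.6508 bits

Ranking: C > A > D > B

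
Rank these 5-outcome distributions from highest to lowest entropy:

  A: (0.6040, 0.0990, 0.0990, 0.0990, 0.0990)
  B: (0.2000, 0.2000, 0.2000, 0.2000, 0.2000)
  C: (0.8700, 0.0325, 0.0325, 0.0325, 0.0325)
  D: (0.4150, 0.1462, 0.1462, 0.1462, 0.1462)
B > D > A > C

Key insight: Entropy is maximized by uniform distributions and minimized by concentrated distributions.

Entropies:
  H(A) = 1.7606 bits
  H(B) = 2.3219 bits
  H(C) = 0.8174 bits
  H(D) = 2.1491 bits

Ranking: B > D > A > C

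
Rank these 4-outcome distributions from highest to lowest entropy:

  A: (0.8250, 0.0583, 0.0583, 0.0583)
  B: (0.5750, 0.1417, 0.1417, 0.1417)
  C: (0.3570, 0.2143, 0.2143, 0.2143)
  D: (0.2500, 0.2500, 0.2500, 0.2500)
D > C > B > A

Key insight: Entropy is maximized by uniform distributions and minimized by concentrated distributions.

Entropies:
  H(A) = 0.9464 bits
  H(B) = 1.6573 bits
  H(C) = 1.9593 bits
  H(D) = 2.0000 bits

Ranking: D > C > B > A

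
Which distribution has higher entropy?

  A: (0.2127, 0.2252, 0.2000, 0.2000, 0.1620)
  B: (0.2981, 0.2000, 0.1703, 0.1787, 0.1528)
A

Both distributions are close to uniform, making this a harder comparison.

H(A) = 2.3136 bits
H(B) = 2.2780 bits

The distribution closer to uniform has higher entropy.
Answer: A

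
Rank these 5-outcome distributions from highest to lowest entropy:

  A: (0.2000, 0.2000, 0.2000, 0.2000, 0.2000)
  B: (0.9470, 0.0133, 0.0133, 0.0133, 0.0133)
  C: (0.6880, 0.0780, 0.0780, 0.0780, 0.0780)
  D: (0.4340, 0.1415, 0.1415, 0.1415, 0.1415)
A > D > C > B

Key insight: Entropy is maximized by uniform distributions and minimized by concentrated distributions.

Entropies:
  H(A) = 2.3219 bits
  H(B) = 0.4050 bits
  H(C) = 1.5195 bits
  H(D) = 2.1194 bits

Ranking: A > D > C > B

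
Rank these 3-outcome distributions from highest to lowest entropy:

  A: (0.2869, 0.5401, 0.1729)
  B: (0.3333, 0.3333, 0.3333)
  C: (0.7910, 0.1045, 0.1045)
B > A > C

Key insight: Entropy is maximized by uniform distributions and minimized by concentrated distributions.

- Uniform distributions have maximum entropy log₂(3) = 1.5850 bits
- The more "peaked" or concentrated a distribution, the lower its entropy

Entropies:
  H(A) = 1.4346 bits
  H(B) = 1.5850 bits
  H(C) = 0.9486 bits

Ranking: B > A > C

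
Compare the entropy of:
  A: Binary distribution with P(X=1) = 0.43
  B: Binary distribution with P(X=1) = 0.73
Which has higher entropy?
A

For binary distributions, entropy is maximized at p=0.5 and decreases as p moves toward 0 or 1.

H(A) = H(0.43) = 0.9858 bits
H(B) = H(0.73) = 0.8415 bits

Distribution A (p=0.43) is closer to uniform (p=0.5), so it has higher entropy.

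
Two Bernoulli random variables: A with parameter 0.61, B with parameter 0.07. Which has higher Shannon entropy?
A

For binary distributions, entropy is maximized at p=0.5 and decreases as p moves toward 0 or 1.

H(A) = H(0.61) = 0.9648 bits
H(B) = H(0.07) = 0.3659 bits

Distribution A (p=0.61) is closer to uniform (p=0.5), so it has higher entropy.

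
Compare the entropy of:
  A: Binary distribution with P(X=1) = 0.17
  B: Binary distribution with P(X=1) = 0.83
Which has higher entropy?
Equal

For binary distributions, entropy is maximized at p=0.5 and decreases as p moves toward 0 or 1.

H(A) = H(0.17) = 0.6577 bits
H(B) = H(0.83) = 0.6577 bits

Both distributions are equally far from uniform (|0.17-0.5| = |0.83-0.5|), so they have the same entropy.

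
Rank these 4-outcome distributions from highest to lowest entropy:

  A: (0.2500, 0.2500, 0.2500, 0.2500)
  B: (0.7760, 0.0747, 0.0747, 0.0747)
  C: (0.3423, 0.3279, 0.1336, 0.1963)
A > C > B

Key insight: Entropy is maximized by uniform distributions and minimized by concentrated distributions.

- Uniform distributions have maximum entropy log₂(4) = 2.0000 bits
- The more "peaked" or concentrated a distribution, the lower its entropy

Entropies:
  H(A) = 2.0000 bits
  H(B) = 1.1224 bits
  H(C) = 1.9059 bits

Ranking: A > C > B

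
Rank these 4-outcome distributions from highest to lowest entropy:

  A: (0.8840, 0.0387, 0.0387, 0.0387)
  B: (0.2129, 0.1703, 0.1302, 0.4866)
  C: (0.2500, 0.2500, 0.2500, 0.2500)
C > B > A

Key insight: Entropy is maximized by uniform distributions and minimized by concentrated distributions.

- Uniform distributions have maximum entropy log₂(4) = 2.0000 bits
- The more "peaked" or concentrated a distribution, the lower its entropy

Entropies:
  H(A) = 0.7016 bits
  H(B) = 1.7987 bits
  H(C) = 2.0000 bits

Ranking: C > B > A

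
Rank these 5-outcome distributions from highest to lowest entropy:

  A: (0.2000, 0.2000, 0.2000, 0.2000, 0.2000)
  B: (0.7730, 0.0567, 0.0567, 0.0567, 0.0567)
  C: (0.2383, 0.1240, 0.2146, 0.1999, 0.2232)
A > C > B

Key insight: Entropy is maximized by uniform distributions and minimized by concentrated distributions.

- Uniform distributions have maximum entropy log₂(5) = 2.3219 bits
- The more "peaked" or concentrated a distribution, the lower its entropy

Entropies:
  H(A) = 2.3219 bits
  H(B) = 1.2267 bits
  H(C) = 2.2902 bits

Ranking: A > C > B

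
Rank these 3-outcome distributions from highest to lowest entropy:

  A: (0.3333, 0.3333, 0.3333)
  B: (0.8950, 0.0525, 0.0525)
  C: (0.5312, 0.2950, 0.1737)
A > C > B

Key insight: Entropy is maximized by uniform distributions and minimized by concentrated distributions.

- Uniform distributions have maximum entropy log₂(3) = 1.5850 bits
- The more "peaked" or concentrated a distribution, the lower its entropy

Entropies:
  H(A) = 1.5850 bits
  H(B) = 0.5896 bits
  H(C) = 1.4431 bits

Ranking: A > C > B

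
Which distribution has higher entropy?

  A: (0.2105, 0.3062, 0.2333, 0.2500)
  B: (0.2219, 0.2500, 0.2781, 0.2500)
B

Both distributions are close to uniform, making this a harder comparison.

H(A) = 1.9859 bits
H(B) = 1.9954 bits

The distribution closer to uniform has higher entropy.
Answer: B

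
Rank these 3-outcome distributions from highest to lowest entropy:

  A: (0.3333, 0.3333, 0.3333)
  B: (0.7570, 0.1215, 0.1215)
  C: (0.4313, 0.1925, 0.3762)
A > C > B

Key insight: Entropy is maximized by uniform distributions and minimized by concentrated distributions.

- Uniform distributions have maximum entropy log₂(3) = 1.5850 bits
- The more "peaked" or concentrated a distribution, the lower its entropy

Entropies:
  H(A) = 1.5850 bits
  H(B) = 1.0430 bits
  H(C) = 1.5114 bits

Ranking: A > C > B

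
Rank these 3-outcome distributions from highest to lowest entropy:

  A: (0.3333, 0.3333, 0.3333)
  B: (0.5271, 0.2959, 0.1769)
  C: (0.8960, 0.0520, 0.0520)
A > B > C

Key insight: Entropy is maximized by uniform distributions and minimized by concentrated distributions.

- Uniform distributions have maximum entropy log₂(3) = 1.5850 bits
- The more "peaked" or concentrated a distribution, the lower its entropy

Entropies:
  H(A) = 1.5850 bits
  H(B) = 1.4489 bits
  H(C) = 0.5855 bits

Ranking: A > B > C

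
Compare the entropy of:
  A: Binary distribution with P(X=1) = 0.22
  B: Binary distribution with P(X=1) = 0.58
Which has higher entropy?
B

For binary distributions, entropy is maximized at p=0.5 and decreases as p moves toward 0 or 1.

H(A) = H(0.22) = 0.7602 bits
H(B) = H(0.58) = 0.9815 bits

Distribution B (p=0.58) is closer to uniform (p=0.5), so it has higher entropy.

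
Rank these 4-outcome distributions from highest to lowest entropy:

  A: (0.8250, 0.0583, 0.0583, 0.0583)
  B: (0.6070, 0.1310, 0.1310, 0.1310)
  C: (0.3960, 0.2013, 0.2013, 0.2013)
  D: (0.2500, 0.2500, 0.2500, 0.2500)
D > C > B > A

Key insight: Entropy is maximized by uniform distributions and minimized by concentrated distributions.

Entropies:
  H(A) = 0.9464 bits
  H(B) = 1.5896 bits
  H(C) = 1.9259 bits
  H(D) = 2.0000 bits

Ranking: D > C > B > A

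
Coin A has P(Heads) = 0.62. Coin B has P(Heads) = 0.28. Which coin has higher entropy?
A

For binary distributions, entropy is maximized at p=0.5 and decreases as p moves toward 0 or 1.

H(A) = H(0.62) = 0.9580 bits
H(B) = H(0.28) = 0.8555 bits

Distribution A (p=0.62) is closer to uniform (p=0.5), so it has higher entropy.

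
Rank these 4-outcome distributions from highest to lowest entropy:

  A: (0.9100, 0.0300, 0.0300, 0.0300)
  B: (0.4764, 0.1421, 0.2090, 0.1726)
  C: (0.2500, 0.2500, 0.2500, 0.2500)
C > B > A

Key insight: Entropy is maximized by uniform distributions and minimized by concentrated distributions.

- Uniform distributions have maximum entropy log₂(4) = 2.0000 bits
- The more "peaked" or concentrated a distribution, the lower its entropy

Entropies:
  H(A) = 0.5791 bits
  H(B) = 1.8191 bits
  H(C) = 2.0000 bits

Ranking: C > B > A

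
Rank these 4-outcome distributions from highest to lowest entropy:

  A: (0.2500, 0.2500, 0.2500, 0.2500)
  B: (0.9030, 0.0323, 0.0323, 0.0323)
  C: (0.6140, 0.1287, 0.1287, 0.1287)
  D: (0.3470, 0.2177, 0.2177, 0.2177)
A > D > C > B

Key insight: Entropy is maximized by uniform distributions and minimized by concentrated distributions.

Entropies:
  H(A) = 2.0000 bits
  H(B) = 0.6132 bits
  H(C) = 1.5740 bits
  H(D) = 1.9663 bits

Ranking: A > D > C > B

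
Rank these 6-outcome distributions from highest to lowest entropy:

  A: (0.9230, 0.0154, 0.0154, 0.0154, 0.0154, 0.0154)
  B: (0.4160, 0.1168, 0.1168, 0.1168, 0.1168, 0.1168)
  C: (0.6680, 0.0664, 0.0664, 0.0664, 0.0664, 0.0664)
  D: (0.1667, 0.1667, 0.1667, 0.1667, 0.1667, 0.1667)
D > B > C > A

Key insight: Entropy is maximized by uniform distributions and minimized by concentrated distributions.

Entropies:
  H(A) = 0.5703 bits
  H(B) = 2.3355 bits
  H(C) = 1.6878 bits
  H(D) = 2.5850 bits

Ranking: D > B > C > A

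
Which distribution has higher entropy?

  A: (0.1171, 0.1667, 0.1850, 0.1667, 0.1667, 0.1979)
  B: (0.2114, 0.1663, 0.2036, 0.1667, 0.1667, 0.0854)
A

Both distributions are close to uniform, making this a harder comparison.

H(A) = 2.5677 bits
H(B) = 2.5367 bits

The distribution closer to uniform has higher entropy.
Answer: A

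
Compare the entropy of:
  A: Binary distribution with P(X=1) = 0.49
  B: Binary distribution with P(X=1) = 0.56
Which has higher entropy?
A

For binary distributions, entropy is maximized at p=0.5 and decreases as p moves toward 0 or 1.

H(A) = H(0.49) = 0.9997 bits
H(B) = H(0.56) = 0.9896 bits

Distribution A (p=0.49) is closer to uniform (p=0.5), so it has higher entropy.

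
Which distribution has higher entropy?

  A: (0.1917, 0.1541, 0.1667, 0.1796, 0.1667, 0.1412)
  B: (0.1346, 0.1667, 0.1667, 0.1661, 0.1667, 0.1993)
A

Both distributions are close to uniform, making this a harder comparison.

H(A) = 2.5780 bits
H(B) = 2.5758 bits

The distribution closer to uniform has higher entropy.
Answer: A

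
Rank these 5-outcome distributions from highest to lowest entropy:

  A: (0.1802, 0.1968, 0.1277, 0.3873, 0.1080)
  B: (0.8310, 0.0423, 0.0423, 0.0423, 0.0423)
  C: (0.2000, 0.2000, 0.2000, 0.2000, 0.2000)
C > A > B

Key insight: Entropy is maximized by uniform distributions and minimized by concentrated distributions.

- Uniform distributions have maximum entropy log₂(5) = 2.3219 bits
- The more "peaked" or concentrated a distribution, the lower its entropy

Entropies:
  H(A) = 2.1630 bits
  H(B) = 0.9934 bits
  H(C) = 2.3219 bits

Ranking: C > A > B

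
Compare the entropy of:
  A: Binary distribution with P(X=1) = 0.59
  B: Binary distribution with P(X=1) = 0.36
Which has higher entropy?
A

For binary distributions, entropy is maximized at p=0.5 and decreases as p moves toward 0 or 1.

H(A) = H(0.59) = 0.9765 bits
H(B) = H(0.36) = 0.9427 bits

Distribution A (p=0.59) is closer to uniform (p=0.5), so it has higher entropy.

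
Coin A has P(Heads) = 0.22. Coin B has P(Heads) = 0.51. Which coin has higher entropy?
B

For binary distributions, entropy is maximized at p=0.5 and decreases as p moves toward 0 or 1.

H(A) = H(0.22) = 0.7602 bits
H(B) = H(0.51) = 0.9997 bits

Distribution B (p=0.51) is closer to uniform (p=0.5), so it has higher entropy.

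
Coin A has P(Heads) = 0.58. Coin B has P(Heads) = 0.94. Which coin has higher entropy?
A

For binary distributions, entropy is maximized at p=0.5 and decreases as p moves toward 0 or 1.

H(A) = H(0.58) = 0.9815 bits
H(B) = H(0.94) = 0.3274 bits

Distribution A (p=0.58) is closer to uniform (p=0.5), so it has higher entropy.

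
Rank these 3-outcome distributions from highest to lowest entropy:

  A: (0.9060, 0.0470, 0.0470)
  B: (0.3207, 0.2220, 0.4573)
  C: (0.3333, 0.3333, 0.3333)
C > B > A

Key insight: Entropy is maximized by uniform distributions and minimized by concentrated distributions.

- Uniform distributions have maximum entropy log₂(3) = 1.5850 bits
- The more "peaked" or concentrated a distribution, the lower its entropy

Entropies:
  H(A) = 0.5437 bits
  H(B) = 1.5244 bits
  H(C) = 1.5850 bits

Ranking: C > B > A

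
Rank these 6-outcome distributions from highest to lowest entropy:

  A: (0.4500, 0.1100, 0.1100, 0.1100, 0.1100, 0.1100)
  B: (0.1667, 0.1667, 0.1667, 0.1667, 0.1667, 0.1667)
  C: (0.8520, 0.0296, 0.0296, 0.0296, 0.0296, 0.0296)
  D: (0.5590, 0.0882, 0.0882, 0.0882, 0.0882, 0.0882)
B > A > D > C

Key insight: Entropy is maximized by uniform distributions and minimized by concentrated distributions.

Entropies:
  H(A) = 2.2698 bits
  H(B) = 2.5850 bits
  H(C) = 0.9485 bits
  H(D) = 2.0139 bits

Ranking: B > A > D > C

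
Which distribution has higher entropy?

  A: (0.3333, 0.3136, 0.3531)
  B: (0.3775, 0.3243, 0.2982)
A

Both distributions are close to uniform, making this a harder comparison.

H(A) = 1.5833 bits
H(B) = 1.5780 bits

The distribution closer to uniform has higher entropy.
Answer: A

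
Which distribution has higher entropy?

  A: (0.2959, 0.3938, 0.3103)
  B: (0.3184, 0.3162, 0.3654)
B

Both distributions are close to uniform, making this a harder comparison.

H(A) = 1.5732 bits
H(B) = 1.5817 bits

The distribution closer to uniform has higher entropy.
Answer: B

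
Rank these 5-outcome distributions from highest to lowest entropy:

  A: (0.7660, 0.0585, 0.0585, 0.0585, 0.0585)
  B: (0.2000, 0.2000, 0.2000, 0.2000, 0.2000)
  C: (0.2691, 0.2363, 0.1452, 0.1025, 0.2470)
B > C > A

Key insight: Entropy is maximized by uniform distributions and minimized by concentrated distributions.

- Uniform distributions have maximum entropy log₂(5) = 2.3219 bits
- The more "peaked" or concentrated a distribution, the lower its entropy

Entropies:
  H(A) = 1.2529 bits
  H(B) = 2.3219 bits
  H(C) = 2.2406 bits

Ranking: B > C > A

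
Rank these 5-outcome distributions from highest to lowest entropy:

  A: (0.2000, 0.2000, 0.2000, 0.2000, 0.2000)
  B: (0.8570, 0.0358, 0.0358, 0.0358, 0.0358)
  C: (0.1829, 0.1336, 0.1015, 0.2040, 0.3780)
A > C > B

Key insight: Entropy is maximized by uniform distributions and minimized by concentrated distributions.

- Uniform distributions have maximum entropy log₂(5) = 2.3219 bits
- The more "peaked" or concentrated a distribution, the lower its entropy

Entropies:
  H(A) = 2.3219 bits
  H(B) = 0.8780 bits
  H(C) = 2.1696 bits

Ranking: A > C > B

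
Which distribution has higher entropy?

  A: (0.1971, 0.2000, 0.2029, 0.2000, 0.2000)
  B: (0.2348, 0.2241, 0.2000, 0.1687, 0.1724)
A

Both distributions are close to uniform, making this a harder comparison.

H(A) = 2.3219 bits
H(B) = 2.3092 bits

The distribution closer to uniform has higher entropy.
Answer: A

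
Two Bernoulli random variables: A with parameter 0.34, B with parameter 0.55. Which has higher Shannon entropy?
B

For binary distributions, entropy is maximized at p=0.5 and decreases as p moves toward 0 or 1.

H(A) = H(0.34) = 0.9248 bits
H(B) = H(0.55) = 0.9928 bits

Distribution B (p=0.55) is closer to uniform (p=0.5), so it has higher entropy.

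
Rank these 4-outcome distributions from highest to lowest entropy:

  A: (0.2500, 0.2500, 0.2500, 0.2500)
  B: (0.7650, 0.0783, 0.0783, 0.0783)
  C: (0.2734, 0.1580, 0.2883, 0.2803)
A > C > B

Key insight: Entropy is maximized by uniform distributions and minimized by concentrated distributions.

- Uniform distributions have maximum entropy log₂(4) = 2.0000 bits
- The more "peaked" or concentrated a distribution, the lower its entropy

Entropies:
  H(A) = 2.0000 bits
  H(B) = 1.1591 bits
  H(C) = 1.9637 bits

Ranking: A > C > B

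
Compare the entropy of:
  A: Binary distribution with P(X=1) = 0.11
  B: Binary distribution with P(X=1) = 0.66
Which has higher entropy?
B

For binary distributions, entropy is maximized at p=0.5 and decreases as p moves toward 0 or 1.

H(A) = H(0.11) = 0.4999 bits
H(B) = H(0.66) = 0.9248 bits

Distribution B (p=0.66) is closer to uniform (p=0.5), so it has higher entropy.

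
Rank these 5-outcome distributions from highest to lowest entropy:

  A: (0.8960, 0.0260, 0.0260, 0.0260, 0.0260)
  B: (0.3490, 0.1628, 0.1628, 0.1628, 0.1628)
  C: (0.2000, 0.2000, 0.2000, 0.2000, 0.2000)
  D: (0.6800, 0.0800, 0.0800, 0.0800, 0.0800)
C > B > D > A

Key insight: Entropy is maximized by uniform distributions and minimized by concentrated distributions.

Entropies:
  H(A) = 0.6895 bits
  H(B) = 2.2352 bits
  H(C) = 2.3219 bits
  H(D) = 1.5444 bits

Ranking: C > B > D > A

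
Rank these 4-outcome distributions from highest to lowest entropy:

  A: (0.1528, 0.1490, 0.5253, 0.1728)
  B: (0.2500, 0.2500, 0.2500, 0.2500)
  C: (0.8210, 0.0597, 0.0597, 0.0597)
B > A > C

Key insight: Entropy is maximized by uniform distributions and minimized by concentrated distributions.

- Uniform distributions have maximum entropy log₂(4) = 2.0000 bits
- The more "peaked" or concentrated a distribution, the lower its entropy

Entropies:
  H(A) = 1.7490 bits
  H(B) = 2.0000 bits
  H(C) = 0.9616 bits

Ranking: B > A > C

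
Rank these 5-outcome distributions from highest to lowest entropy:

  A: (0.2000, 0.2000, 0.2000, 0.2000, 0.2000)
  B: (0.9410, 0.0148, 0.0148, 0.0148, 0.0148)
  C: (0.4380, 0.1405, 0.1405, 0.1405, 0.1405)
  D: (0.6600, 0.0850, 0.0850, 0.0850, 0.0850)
A > C > D > B

Key insight: Entropy is maximized by uniform distributions and minimized by concentrated distributions.

Entropies:
  H(A) = 2.3219 bits
  H(B) = 0.4415 bits
  H(C) = 2.1129 bits
  H(D) = 1.6048 bits

Ranking: A > C > D > B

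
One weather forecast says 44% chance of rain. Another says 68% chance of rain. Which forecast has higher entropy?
44% forecast

Treat each forecast as a Bernoulli distribution. Binary entropy is maximized at p=0.5 and falls off symmetrically toward 0 or 1. The 44% forecast is closer to 50%, so it is more uncertain. H(44%) ≈ 0.990 bits, H(68%) ≈ 0.904 bits.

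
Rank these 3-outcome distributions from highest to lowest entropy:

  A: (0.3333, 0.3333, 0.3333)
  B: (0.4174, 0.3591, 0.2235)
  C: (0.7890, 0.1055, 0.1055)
A > B > C

Key insight: Entropy is maximized by uniform distributions and minimized by concentrated distributions.

- Uniform distributions have maximum entropy log₂(3) = 1.5850 bits
- The more "peaked" or concentrated a distribution, the lower its entropy

Entropies:
  H(A) = 1.5850 bits
  H(B) = 1.5399 bits
  H(C) = 0.9544 bits

Ranking: A > B > C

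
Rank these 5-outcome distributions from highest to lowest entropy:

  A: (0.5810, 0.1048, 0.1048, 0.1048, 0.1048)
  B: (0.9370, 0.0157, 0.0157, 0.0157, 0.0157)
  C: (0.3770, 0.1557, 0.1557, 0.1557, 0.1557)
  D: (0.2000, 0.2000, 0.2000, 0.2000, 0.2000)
D > C > A > B

Key insight: Entropy is maximized by uniform distributions and minimized by concentrated distributions.

Entropies:
  H(A) = 1.8190 bits
  H(B) = 0.4652 bits
  H(C) = 2.2019 bits
  H(D) = 2.3219 bits

Ranking: D > C > A > B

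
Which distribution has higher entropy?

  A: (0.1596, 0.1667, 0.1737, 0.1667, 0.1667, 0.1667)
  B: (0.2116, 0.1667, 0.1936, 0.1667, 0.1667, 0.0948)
A

Both distributions are close to uniform, making this a harder comparison.

H(A) = 2.5845 bits
H(B) = 2.5474 bits

The distribution closer to uniform has higher entropy.
Answer: A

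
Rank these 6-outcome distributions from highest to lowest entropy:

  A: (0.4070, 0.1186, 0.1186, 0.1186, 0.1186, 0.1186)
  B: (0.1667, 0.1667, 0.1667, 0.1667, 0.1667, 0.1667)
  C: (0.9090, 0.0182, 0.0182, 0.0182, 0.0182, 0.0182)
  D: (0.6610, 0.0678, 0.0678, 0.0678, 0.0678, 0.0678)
B > A > D > C

Key insight: Entropy is maximized by uniform distributions and minimized by concentrated distributions.

Entropies:
  H(A) = 2.3518 bits
  H(B) = 2.5850 bits
  H(C) = 0.6511 bits
  H(D) = 1.7110 bits

Ranking: B > A > D > C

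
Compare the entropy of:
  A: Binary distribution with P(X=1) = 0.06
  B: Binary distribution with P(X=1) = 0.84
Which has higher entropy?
B

For binary distributions, entropy is maximized at p=0.5 and decreases as p moves toward 0 or 1.

H(A) = H(0.06) = 0.3274 bits
H(B) = H(0.84) = 0.6343 bits

Distribution B (p=0.84) is closer to uniform (p=0.5), so it has higher entropy.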